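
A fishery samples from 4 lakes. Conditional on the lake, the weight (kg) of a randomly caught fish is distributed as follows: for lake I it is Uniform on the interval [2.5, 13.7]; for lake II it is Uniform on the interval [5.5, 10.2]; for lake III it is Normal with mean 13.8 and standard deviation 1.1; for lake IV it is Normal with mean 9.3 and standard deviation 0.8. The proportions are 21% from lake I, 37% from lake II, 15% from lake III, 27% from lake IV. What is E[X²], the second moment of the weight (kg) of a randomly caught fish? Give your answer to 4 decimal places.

91.7273

For each component E[X²] = Var + (mean)², giving I: 76.0633; II: 63.4633; III: 191.65; IV: 87.13.
Overall E[X²] = 0.21·76.0633 + 0.37·63.4633 + 0.15·191.65 + 0.27·87.13 = 91.7273.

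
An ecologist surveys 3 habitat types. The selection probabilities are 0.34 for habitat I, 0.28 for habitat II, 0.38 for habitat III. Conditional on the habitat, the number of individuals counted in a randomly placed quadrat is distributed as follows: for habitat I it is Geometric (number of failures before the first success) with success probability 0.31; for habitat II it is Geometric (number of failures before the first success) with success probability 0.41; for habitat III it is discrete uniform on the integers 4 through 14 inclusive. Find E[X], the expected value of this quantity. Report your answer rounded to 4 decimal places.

4.5797

Component means — I: 2.22581; II: 1.43902; III: 9.
E[X] = 0.34·2.22581 + 0.28·1.43902 + 0.38·9 = 4.5797.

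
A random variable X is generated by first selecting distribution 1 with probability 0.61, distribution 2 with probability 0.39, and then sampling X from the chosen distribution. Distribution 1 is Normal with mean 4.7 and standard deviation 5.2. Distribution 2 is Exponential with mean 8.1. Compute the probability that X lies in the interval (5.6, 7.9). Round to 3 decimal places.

0.147

Conditional on each component, P(5.6 < X < 7.9): 1: 0.162145; 2: 0.123819.
By total probability, P(5.6 < X < 7.9) = 0.61·0.162145 + 0.39·0.123819 = 0.147198.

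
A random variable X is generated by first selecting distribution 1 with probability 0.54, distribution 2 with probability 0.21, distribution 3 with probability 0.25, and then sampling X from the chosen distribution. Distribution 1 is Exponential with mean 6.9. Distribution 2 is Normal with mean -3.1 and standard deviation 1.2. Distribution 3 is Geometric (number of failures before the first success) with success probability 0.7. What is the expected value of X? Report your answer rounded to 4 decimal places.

3.1821

Component means — 1: 6.9; 2: -3.1; 3: 0.428571.
E[X] = 0.54·6.9 + 0.21·-3.1 + 0.25·0.428571 = 3.18214.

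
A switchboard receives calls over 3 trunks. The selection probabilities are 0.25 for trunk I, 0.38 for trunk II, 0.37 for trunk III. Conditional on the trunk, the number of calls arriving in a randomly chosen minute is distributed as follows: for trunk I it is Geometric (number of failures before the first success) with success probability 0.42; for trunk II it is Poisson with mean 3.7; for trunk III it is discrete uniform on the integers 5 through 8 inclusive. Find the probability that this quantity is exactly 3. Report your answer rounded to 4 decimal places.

Conditional on each trunk, P(X = 3): I: 0.081947; II: 0.20872; III: 0.
By total probability, P(X = 3) = 0.25·0.081947 + 0.38·0.20872 + 0.37·0 = 0.0998004.

0.0998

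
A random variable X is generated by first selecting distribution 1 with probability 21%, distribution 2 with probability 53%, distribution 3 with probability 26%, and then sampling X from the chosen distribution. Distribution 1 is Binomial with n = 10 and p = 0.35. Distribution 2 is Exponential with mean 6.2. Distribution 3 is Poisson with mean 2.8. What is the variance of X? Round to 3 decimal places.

Per component, 1: μ=3.5, E[X²]=14.525; 2: μ=6.2, E[X²]=76.88; 3: μ=2.8, E[X²]=10.64.
E[X] = 0.21·3.5 + 0.53·6.2 + 0.26·2.8 = 4.749.
E[X²] = 0.21·14.525 + 0.53·76.88 + 0.26·10.64 = 46.5631.
Var(X) = E[X²] − (E[X])² = 46.5631 − 22.553 = 24.01.

24.010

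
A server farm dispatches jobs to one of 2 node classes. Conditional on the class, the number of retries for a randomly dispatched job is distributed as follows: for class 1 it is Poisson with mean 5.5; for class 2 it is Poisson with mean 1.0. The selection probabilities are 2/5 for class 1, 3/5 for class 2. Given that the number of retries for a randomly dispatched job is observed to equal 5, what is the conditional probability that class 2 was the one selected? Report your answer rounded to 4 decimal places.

0.0261

Likelihoods P(X=5 | ·): 1: 0.171401; 2: 0.00306566.
Posterior ∝ prior × likelihood. Numerator for 2: 0.6·0.00306566 = 0.0018394.
Normalizing constant: 0.4·0.171401 + 0.6·0.00306566 = 0.0703997.
P(2 | observation) = 0.0018394 / 0.0703997 = 0.0261279.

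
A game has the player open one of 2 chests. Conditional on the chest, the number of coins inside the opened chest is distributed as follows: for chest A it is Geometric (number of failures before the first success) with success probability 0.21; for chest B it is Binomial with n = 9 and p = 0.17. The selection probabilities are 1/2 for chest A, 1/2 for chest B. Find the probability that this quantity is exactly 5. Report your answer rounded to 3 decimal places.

Conditional on each chest, P(X = 5): A: 0.0646182; B: 0.00849039.
By total probability, P(X = 5) = 0.5·0.0646182 + 0.5·0.00849039 = 0.0365543.

0.037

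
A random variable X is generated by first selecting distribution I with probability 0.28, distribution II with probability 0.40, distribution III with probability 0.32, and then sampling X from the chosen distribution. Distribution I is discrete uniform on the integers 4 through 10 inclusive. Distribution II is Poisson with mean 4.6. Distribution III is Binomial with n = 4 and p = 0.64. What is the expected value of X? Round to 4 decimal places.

Component means — I: 7; II: 4.6; III: 2.56.
E[X] = 0.28·7 + 0.4·4.6 + 0.32·2.56 = 4.6192.

4.6192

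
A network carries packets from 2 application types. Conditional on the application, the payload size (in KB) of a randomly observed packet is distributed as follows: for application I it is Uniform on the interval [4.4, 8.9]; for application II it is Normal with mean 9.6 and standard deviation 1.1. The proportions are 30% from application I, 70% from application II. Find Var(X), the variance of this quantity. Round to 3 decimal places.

Per component, I: μ=6.65, E[X²]=45.91; II: μ=9.6, E[X²]=93.37.
E[X] = 0.3·6.65 + 0.7·9.6 = 8.715.
E[X²] = 0.3·45.91 + 0.7·93.37 = 79.132.
Var(X) = E[X²] − (E[X])² = 79.132 − 75.9512 = 3.18077.

3.181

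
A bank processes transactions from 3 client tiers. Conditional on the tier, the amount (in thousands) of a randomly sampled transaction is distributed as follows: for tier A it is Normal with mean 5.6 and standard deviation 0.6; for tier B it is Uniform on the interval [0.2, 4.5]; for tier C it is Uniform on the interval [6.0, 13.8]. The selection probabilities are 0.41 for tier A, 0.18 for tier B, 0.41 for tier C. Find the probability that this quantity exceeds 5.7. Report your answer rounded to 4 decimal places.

Conditional on each tier, P(X > 5.7): A: 0.433816; B: 0; C: 1.
By total probability, P(X > 5.7) = 0.41·0.433816 + 0.18·0 + 0.41·1 = 0.587865.

0.5879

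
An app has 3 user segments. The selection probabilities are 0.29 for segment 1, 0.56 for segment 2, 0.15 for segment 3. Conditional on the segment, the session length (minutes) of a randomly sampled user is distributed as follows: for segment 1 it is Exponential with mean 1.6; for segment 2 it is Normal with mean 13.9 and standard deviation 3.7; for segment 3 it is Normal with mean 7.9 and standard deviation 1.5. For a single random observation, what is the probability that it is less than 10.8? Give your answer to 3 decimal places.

Conditional on each segment, P(X < 10.8): 1: 0.998829; 2: 0.201061; 3: 0.973402.
By total probability, P(X < 10.8) = 0.29·0.998829 + 0.56·0.201061 + 0.15·0.973402 = 0.548265.

0.548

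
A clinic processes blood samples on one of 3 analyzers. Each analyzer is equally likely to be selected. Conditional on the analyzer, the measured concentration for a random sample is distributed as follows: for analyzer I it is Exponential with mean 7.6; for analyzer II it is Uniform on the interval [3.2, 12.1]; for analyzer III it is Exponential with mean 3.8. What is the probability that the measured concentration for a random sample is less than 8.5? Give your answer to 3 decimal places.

Conditional on each analyzer, P(X < 8.5): I: 0.673205; II: 0.595506; III: 0.893205.
By total probability, P(X < 8.5) = 0.333333·0.673205 + 0.333333·0.595506 + 0.333333·0.893205 = 0.720638.

0.721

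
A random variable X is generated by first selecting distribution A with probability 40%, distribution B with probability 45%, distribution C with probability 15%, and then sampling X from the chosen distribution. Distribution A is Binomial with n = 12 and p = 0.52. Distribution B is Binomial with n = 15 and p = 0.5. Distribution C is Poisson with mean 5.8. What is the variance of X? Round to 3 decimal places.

Per component, A: μ=6.24, E[X²]=41.9328; B: μ=7.5, E[X²]=60; C: μ=5.8, E[X²]=39.44.
E[X] = 0.4·6.24 + 0.45·7.5 + 0.15·5.8 = 6.741.
E[X²] = 0.4·41.9328 + 0.45·60 + 0.15·39.44 = 49.6891.
Var(X) = E[X²] − (E[X])² = 49.6891 − 45.4411 = 4.24804.

4.248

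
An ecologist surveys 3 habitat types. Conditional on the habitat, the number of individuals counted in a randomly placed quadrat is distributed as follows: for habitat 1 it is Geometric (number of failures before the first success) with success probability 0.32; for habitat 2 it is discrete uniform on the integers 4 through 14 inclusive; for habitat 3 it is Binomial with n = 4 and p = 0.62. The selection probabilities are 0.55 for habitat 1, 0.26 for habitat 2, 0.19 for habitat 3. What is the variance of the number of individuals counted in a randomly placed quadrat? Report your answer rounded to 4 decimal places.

15.3036

Per component, 1: μ=2.125, E[X²]=11.1562; 2: μ=9, E[X²]=91; 3: μ=2.48, E[X²]=7.0928.
E[X] = 0.55·2.125 + 0.26·9 + 0.19·2.48 = 3.97995.
E[X²] = 0.55·11.1562 + 0.26·91 + 0.19·7.0928 = 31.1436.
Var(X) = E[X²] − (E[X])² = 31.1436 − 15.84 = 15.3036.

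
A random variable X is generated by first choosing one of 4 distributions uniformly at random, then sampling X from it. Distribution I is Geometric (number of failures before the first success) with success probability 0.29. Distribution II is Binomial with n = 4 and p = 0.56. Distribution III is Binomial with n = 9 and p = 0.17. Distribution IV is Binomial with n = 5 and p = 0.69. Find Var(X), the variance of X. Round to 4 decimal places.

3.4134

Per component, I: μ=2.44828, E[X²]=14.4364; II: μ=2.24, E[X²]=6.0032; III: μ=1.53, E[X²]=3.6108; IV: μ=3.45, E[X²]=12.972.
E[X] = 0.25·2.44828 + 0.25·2.24 + 0.25·1.53 + 0.25·3.45 = 2.41707.
E[X²] = 0.25·14.4364 + 0.25·6.0032 + 0.25·3.6108 + 0.25·12.972 = 9.2556.
Var(X) = E[X²] − (E[X])² = 9.2556 − 5.84222 = 3.41337.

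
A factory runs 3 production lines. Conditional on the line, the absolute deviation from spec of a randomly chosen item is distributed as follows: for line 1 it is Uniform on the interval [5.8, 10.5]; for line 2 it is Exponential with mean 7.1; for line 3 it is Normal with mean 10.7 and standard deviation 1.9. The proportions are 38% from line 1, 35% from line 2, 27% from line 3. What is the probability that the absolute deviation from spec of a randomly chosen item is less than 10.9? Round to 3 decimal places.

0.801

Conditional on each line, P(X < 10.9): 1: 1; 2: 0.78459; 3: 0.541917.
By total probability, P(X < 10.9) = 0.38·1 + 0.35·0.78459 + 0.27·0.541917 = 0.800924.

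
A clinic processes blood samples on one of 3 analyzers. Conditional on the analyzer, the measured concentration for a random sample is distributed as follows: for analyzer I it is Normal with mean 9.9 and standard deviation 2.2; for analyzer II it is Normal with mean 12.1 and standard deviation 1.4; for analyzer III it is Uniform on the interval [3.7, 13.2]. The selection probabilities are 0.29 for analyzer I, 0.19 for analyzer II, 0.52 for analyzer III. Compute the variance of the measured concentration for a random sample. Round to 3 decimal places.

7.587

Per component, I: μ=9.9, E[X²]=102.85; II: μ=12.1, E[X²]=148.37; III: μ=8.45, E[X²]=78.9233.
E[X] = 0.29·9.9 + 0.19·12.1 + 0.52·8.45 = 9.564.
E[X²] = 0.29·102.85 + 0.19·148.37 + 0.52·78.9233 = 99.0569.
Var(X) = E[X²] − (E[X])² = 99.0569 − 91.4701 = 7.58684.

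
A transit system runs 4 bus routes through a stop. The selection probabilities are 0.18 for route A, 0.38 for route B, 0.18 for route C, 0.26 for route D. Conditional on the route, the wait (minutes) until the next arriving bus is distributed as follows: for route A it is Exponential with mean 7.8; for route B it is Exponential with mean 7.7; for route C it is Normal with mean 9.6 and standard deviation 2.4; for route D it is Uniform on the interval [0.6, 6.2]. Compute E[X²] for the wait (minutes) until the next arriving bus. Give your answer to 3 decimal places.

88.273

For each component E[X²] = Var + (mean)², giving A: 121.68; B: 118.58; C: 97.92; D: 14.1733.
Overall E[X²] = 0.18·121.68 + 0.38·118.58 + 0.18·97.92 + 0.26·14.1733 = 88.2735.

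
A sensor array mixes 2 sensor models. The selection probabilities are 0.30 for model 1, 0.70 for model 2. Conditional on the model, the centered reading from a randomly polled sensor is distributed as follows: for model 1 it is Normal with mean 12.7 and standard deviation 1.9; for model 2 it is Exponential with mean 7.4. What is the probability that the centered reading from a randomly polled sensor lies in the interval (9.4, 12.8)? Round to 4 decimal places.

0.2163

Conditional on each model, P(9.4 < X < 12.8): 1: 0.47978; 2: 0.103423.
By total probability, P(9.4 < X < 12.8) = 0.3·0.47978 + 0.7·0.103423 = 0.21633.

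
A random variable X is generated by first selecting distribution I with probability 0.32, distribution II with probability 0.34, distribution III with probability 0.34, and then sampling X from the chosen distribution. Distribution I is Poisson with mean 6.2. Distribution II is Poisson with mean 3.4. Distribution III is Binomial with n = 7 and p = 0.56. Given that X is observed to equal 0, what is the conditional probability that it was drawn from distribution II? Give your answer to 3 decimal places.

Likelihoods P(X=0 | ·): I: 0.00202943; II: 0.0333733; III: 0.00319278.
Posterior ∝ prior × likelihood. Numerator for II: 0.34·0.0333733 = 0.0113469.
Normalizing constant: 0.32·0.00202943 + 0.34·0.0333733 + 0.34·0.00319278 = 0.0130819.
P(II | observation) = 0.0113469 / 0.0130819 = 0.867377.

0.867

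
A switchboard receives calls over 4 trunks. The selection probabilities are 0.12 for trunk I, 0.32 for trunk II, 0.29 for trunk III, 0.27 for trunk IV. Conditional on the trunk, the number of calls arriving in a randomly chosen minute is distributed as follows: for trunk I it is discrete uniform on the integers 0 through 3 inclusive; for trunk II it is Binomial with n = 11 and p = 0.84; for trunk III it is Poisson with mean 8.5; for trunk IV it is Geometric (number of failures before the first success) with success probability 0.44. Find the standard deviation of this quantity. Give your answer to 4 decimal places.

4.1835

Per component, I: μ=1.5, E[X²]=3.5; II: μ=9.24, E[X²]=86.856; III: μ=8.5, E[X²]=80.75; IV: μ=1.27273, E[X²]=4.5124.
E[X] = 0.12·1.5 + 0.32·9.24 + 0.29·8.5 + 0.27·1.27273 = 5.94544.
E[X²] = 0.12·3.5 + 0.32·86.856 + 0.29·80.75 + 0.27·4.5124 = 52.8498.
Var(X) = E[X²] − (E[X])² = 52.8498 − 35.3482 = 17.5016.
SD(X) = √17.5016 = 4.18349.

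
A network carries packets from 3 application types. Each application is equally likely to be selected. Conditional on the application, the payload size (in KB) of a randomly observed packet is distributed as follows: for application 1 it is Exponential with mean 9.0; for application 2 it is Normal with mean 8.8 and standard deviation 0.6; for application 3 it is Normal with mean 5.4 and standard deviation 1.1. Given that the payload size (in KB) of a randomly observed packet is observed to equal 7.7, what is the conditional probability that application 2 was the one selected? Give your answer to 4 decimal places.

Likelihoods f(7.7 | ·): 1: 0.0472274; 2: 0.123852; 3: 0.0407541.
Posterior ∝ prior × likelihood. Numerator for 2: 0.333333·0.123852 = 0.041284.
Normalizing constant: 0.333333·0.0472274 + 0.333333·0.123852 + 0.333333·0.0407541 = 0.0706112.
P(2 | observation) = 0.041284 / 0.0706112 = 0.584667.

0.5847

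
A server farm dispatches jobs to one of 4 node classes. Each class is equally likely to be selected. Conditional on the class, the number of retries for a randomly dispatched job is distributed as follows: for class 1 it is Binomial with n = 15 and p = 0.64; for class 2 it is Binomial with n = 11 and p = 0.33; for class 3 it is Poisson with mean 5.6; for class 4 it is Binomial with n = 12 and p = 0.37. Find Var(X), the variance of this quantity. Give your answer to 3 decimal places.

Per component, 1: μ=9.6, E[X²]=95.616; 2: μ=3.63, E[X²]=15.609; 3: μ=5.6, E[X²]=36.96; 4: μ=4.44, E[X²]=22.5108.
E[X] = 0.25·9.6 + 0.25·3.63 + 0.25·5.6 + 0.25·4.44 = 5.8175.
E[X²] = 0.25·95.616 + 0.25·15.609 + 0.25·36.96 + 0.25·22.5108 = 42.6739.
Var(X) = E[X²] − (E[X])² = 42.6739 − 33.8433 = 8.83064.

8.831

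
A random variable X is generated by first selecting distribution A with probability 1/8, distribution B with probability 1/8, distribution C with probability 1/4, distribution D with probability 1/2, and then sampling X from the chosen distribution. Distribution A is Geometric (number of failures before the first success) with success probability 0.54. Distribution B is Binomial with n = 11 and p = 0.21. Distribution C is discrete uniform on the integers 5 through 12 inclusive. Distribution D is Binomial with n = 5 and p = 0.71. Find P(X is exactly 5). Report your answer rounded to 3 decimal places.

Conditional on each component, P(X = 5): A: 0.011122; B: 0.0458671; C: 0.125; D: 0.180423.
By total probability, P(X = 5) = 0.125·0.011122 + 0.125·0.0458671 + 0.25·0.125 + 0.5·0.180423 = 0.128585.

0.129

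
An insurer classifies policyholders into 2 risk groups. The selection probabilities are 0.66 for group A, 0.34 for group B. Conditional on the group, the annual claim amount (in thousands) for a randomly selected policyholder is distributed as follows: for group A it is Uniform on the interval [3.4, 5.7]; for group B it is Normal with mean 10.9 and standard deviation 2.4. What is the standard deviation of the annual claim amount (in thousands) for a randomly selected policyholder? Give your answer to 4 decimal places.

3.3612

Per component, A: μ=4.55, E[X²]=21.1433; B: μ=10.9, E[X²]=124.57.
E[X] = 0.66·4.55 + 0.34·10.9 = 6.709.
E[X²] = 0.66·21.1433 + 0.34·124.57 = 56.3084.
Var(X) = E[X²] − (E[X])² = 56.3084 − 45.0107 = 11.2977.
SD(X) = √11.2977 = 3.36121.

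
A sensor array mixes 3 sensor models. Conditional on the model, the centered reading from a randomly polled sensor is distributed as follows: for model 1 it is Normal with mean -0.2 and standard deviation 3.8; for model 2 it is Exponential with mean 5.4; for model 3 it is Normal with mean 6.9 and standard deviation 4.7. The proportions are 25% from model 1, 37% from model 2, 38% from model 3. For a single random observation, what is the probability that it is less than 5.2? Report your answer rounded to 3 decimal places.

0.596

Conditional on each model, P(X < 5.2): 1: 0.922349; 2: 0.61824; 3: 0.358787.
By total probability, P(X < 5.2) = 0.25·0.922349 + 0.37·0.61824 + 0.38·0.358787 = 0.595675.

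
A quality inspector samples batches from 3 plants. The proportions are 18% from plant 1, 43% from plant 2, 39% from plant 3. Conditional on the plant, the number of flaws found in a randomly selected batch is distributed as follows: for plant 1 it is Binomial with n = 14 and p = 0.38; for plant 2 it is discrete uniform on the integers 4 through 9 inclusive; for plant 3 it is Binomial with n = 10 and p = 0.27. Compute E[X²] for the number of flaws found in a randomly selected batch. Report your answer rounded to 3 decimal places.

28.722

For each component E[X²] = Var + (mean)², giving 1: 31.6008; 2: 45.1667; 3: 9.261.
Overall E[X²] = 0.18·31.6008 + 0.43·45.1667 + 0.39·9.261 = 28.7216.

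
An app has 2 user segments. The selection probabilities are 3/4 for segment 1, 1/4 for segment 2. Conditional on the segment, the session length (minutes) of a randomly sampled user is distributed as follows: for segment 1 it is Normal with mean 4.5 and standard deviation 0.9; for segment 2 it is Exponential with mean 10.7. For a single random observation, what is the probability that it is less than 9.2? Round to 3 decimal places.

0.894

Conditional on each segment, P(X < 9.2): 1: 1; 2: 0.576759.
By total probability, P(X < 9.2) = 0.75·1 + 0.25·0.576759 = 0.89419.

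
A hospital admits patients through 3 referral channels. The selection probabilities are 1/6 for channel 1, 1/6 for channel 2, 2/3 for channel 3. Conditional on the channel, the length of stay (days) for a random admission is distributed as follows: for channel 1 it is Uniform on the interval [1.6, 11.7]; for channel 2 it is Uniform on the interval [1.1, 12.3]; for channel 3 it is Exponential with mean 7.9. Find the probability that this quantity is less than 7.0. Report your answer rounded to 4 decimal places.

0.5687

Conditional on each channel, P(X < 7.0): 1: 0.534653; 2: 0.526786; 3: 0.58773.
By total probability, P(X < 7.0) = 0.166667·0.534653 + 0.166667·0.526786 + 0.666667·0.58773 = 0.568726.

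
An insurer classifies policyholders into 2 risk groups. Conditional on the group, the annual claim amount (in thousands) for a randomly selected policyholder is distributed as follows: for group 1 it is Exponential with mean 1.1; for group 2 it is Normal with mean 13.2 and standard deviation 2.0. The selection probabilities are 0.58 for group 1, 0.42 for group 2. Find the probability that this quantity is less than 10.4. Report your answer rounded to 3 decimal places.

0.614

Conditional on each group, P(X < 10.4): 1: 0.999922; 2: 0.0807567.
By total probability, P(X < 10.4) = 0.58·0.999922 + 0.42·0.0807567 = 0.613872.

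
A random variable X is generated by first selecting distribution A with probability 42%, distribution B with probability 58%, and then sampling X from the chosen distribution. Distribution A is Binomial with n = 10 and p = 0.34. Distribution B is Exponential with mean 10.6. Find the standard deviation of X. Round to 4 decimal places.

Per component, A: μ=3.4, E[X²]=13.804; B: μ=10.6, E[X²]=224.72.
E[X] = 0.42·3.4 + 0.58·10.6 = 7.576.
E[X²] = 0.42·13.804 + 0.58·224.72 = 136.135.
Var(X) = E[X²] − (E[X])² = 136.135 − 57.3958 = 78.7395.
SD(X) = √78.7395 = 8.87353.

8.8735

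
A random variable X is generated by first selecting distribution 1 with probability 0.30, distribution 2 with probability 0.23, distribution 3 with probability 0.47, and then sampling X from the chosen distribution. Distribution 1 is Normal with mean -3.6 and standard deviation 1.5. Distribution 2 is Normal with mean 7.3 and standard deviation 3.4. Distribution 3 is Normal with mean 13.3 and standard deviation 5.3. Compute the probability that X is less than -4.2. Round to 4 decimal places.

Conditional on each component, P(X < -4.2): 1: 0.344578; 2: 0.000359339; 3: 0.000480184.
By total probability, P(X < -4.2) = 0.3·0.344578 + 0.23·0.000359339 + 0.47·0.000480184 = 0.103682.

0.1037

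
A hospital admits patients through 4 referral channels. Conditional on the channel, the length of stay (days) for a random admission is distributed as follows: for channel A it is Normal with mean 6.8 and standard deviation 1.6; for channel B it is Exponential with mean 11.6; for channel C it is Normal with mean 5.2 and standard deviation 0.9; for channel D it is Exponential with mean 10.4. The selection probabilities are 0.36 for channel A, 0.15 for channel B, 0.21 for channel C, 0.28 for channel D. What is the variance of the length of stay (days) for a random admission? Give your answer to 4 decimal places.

57.2452

Per component, A: μ=6.8, E[X²]=48.8; B: μ=11.6, E[X²]=269.12; C: μ=5.2, E[X²]=27.85; D: μ=10.4, E[X²]=216.32.
E[X] = 0.36·6.8 + 0.15·11.6 + 0.21·5.2 + 0.28·10.4 = 8.192.
E[X²] = 0.36·48.8 + 0.15·269.12 + 0.21·27.85 + 0.28·216.32 = 124.354.
Var(X) = E[X²] − (E[X])² = 124.354 − 67.1089 = 57.2452.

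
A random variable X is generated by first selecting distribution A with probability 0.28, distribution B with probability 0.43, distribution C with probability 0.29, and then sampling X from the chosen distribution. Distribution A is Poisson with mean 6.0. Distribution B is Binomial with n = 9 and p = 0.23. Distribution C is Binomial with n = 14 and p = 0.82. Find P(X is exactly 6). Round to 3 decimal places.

Conditional on each component, P(X = 6): A: 0.160623; B: 0.00567699; C: 0.00100605.
By total probability, P(X = 6) = 0.28·0.160623 + 0.43·0.00567699 + 0.29·0.00100605 = 0.0477073.

0.048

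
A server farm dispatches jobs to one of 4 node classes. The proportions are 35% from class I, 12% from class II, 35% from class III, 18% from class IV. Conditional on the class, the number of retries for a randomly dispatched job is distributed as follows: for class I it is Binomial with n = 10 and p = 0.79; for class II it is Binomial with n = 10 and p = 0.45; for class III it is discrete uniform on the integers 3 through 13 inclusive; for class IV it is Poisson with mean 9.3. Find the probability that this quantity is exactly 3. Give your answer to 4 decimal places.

Conditional on each class, P(X = 3): I: 0.00106561; II: 0.166478; III: 0.0909091; IV: 0.0122563.
By total probability, P(X = 3) = 0.35·0.00106561 + 0.12·0.166478 + 0.35·0.0909091 + 0.18·0.0122563 = 0.0543747.

0.0544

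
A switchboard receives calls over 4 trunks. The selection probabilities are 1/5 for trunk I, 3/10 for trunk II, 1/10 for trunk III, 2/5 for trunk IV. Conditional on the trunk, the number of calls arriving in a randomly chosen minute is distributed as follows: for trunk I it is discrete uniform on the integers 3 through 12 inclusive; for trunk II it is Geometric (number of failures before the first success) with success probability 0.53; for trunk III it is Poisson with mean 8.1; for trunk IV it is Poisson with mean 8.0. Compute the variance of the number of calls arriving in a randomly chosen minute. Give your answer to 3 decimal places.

Per component, I: μ=7.5, E[X²]=64.5; II: μ=0.886792, E[X²]=2.45959; III: μ=8.1, E[X²]=73.71; IV: μ=8, E[X²]=72.
E[X] = 0.2·7.5 + 0.3·0.886792 + 0.1·8.1 + 0.4·8 = 5.77604.
E[X²] = 0.2·64.5 + 0.3·2.45959 + 0.1·73.71 + 0.4·72 = 49.8089.
Var(X) = E[X²] − (E[X])² = 49.8089 − 33.3626 = 16.4463.

16.446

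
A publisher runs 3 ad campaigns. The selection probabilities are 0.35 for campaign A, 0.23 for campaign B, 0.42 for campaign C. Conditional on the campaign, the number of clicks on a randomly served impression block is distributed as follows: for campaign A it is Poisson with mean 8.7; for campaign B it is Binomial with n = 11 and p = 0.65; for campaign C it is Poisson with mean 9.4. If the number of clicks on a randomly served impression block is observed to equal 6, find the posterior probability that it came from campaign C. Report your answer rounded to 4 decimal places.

0.3013

Likelihoods P(X=6 | ·): A: 0.100328; B: 0.183005; C: 0.0792623.
Posterior ∝ prior × likelihood. Numerator for C: 0.42·0.0792623 = 0.0332902.
Normalizing constant: 0.35·0.100328 + 0.23·0.183005 + 0.42·0.0792623 = 0.110496.
P(C | observation) = 0.0332902 / 0.110496 = 0.301279.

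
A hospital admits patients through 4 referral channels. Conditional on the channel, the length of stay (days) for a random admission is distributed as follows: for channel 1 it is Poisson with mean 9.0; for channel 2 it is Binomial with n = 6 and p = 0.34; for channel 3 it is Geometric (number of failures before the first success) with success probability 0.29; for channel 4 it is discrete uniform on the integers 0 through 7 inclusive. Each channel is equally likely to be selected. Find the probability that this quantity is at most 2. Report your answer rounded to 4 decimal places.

0.4226

Conditional on each channel, P(X ≤ 2): 1: 0.0062322; 2: 0.667152; 3: 0.642089; 4: 0.375.
By total probability, P(X ≤ 2) = 0.25·0.0062322 + 0.25·0.667152 + 0.25·0.642089 + 0.25·0.375 = 0.422618.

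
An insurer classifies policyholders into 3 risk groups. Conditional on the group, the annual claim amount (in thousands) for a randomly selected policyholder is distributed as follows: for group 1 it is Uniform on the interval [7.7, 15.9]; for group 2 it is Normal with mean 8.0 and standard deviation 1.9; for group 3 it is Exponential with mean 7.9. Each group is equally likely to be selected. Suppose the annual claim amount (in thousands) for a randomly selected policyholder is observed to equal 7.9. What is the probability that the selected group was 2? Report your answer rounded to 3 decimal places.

0.554

Likelihoods f(7.9 | ·): 1: 0.121951; 2: 0.209679; 3: 0.046567.
Posterior ∝ prior × likelihood. Numerator for 2: 0.333333·0.209679 = 0.069893.
Normalizing constant: 0.333333·0.121951 + 0.333333·0.209679 + 0.333333·0.046567 = 0.126066.
P(2 | observation) = 0.069893 / 0.126066 = 0.554417.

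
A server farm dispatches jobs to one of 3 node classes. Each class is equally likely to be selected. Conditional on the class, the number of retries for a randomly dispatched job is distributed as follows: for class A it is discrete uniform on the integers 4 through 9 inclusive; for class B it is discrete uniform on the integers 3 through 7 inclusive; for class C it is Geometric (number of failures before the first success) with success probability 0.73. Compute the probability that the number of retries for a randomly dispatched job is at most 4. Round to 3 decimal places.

Conditional on each class, P(X ≤ 4): A: 0.166667; B: 0.4; C: 0.998565.
By total probability, P(X ≤ 4) = 0.333333·0.166667 + 0.333333·0.4 + 0.333333·0.998565 = 0.521744.

0.522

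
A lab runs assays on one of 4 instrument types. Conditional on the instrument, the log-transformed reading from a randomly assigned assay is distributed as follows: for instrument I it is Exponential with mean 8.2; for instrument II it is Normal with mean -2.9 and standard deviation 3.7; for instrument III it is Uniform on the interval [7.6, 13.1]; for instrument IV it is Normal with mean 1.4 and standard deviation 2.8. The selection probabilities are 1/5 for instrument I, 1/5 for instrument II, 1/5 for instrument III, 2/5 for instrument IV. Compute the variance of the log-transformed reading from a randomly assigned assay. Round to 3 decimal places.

43.549

Per component, I: μ=8.2, E[X²]=134.48; II: μ=-2.9, E[X²]=22.1; III: μ=10.35, E[X²]=109.643; IV: μ=1.4, E[X²]=9.8.
E[X] = 0.2·8.2 + 0.2·-2.9 + 0.2·10.35 + 0.4·1.4 = 3.69.
E[X²] = 0.2·134.48 + 0.2·22.1 + 0.2·109.643 + 0.4·9.8 = 57.1647.
Var(X) = E[X²] − (E[X])² = 57.1647 − 13.6161 = 43.5486.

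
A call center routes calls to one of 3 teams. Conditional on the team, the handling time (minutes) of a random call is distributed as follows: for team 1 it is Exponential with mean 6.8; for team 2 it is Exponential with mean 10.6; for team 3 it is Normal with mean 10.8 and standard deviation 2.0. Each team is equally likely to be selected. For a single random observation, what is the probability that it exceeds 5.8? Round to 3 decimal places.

0.666

Conditional on each team, P(X > 5.8): 1: 0.42616; 2: 0.578585; 3: 0.99379.
By total probability, P(X > 5.8) = 0.333333·0.42616 + 0.333333·0.578585 + 0.333333·0.99379 = 0.666178.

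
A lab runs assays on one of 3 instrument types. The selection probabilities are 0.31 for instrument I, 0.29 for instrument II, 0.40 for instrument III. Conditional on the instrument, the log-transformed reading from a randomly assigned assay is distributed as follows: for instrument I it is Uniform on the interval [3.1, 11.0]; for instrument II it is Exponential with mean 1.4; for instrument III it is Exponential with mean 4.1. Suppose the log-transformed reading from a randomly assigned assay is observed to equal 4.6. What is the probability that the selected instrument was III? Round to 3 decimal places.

0.403

Likelihoods f(4.6 | ·): I: 0.126582; II: 0.0267242; III: 0.0794253.
Posterior ∝ prior × likelihood. Numerator for III: 0.4·0.0794253 = 0.0317701.
Normalizing constant: 0.31·0.126582 + 0.29·0.0267242 + 0.4·0.0794253 = 0.0787606.
P(III | observation) = 0.0317701 / 0.0787606 = 0.403376.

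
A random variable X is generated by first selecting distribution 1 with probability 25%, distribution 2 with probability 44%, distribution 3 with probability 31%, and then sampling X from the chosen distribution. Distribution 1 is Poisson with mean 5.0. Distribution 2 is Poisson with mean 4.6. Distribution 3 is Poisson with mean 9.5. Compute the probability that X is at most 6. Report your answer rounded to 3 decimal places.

Conditional on each component, P(X ≤ 6): 1: 0.762183; 2: 0.818029; 3: 0.164949.
By total probability, P(X ≤ 6) = 0.25·0.762183 + 0.44·0.818029 + 0.31·0.164949 = 0.601613.

0.602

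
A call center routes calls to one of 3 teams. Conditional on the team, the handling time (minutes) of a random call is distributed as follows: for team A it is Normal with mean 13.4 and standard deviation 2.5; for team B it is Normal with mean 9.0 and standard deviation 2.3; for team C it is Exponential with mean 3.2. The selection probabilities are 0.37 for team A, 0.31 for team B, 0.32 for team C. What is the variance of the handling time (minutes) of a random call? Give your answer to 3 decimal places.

Per component, A: μ=13.4, E[X²]=185.81; B: μ=9, E[X²]=86.29; C: μ=3.2, E[X²]=20.48.
E[X] = 0.37·13.4 + 0.31·9 + 0.32·3.2 = 8.772.
E[X²] = 0.37·185.81 + 0.31·86.29 + 0.32·20.48 = 102.053.
Var(X) = E[X²] − (E[X])² = 102.053 − 76.948 = 25.1052.

25.105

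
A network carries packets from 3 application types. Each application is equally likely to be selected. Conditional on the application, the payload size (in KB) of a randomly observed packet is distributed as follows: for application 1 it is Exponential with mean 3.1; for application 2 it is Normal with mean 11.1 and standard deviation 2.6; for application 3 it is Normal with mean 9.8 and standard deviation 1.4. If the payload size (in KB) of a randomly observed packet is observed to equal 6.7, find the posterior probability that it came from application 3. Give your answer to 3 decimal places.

0.250

Likelihoods f(6.7 | ·): 1: 0.0371537; 2: 0.0366478; 3: 0.0245525.
Posterior ∝ prior × likelihood. Numerator for 3: 0.333333·0.0245525 = 0.00818417.
Normalizing constant: 0.333333·0.0371537 + 0.333333·0.0366478 + 0.333333·0.0245525 = 0.0327847.
P(3 | observation) = 0.00818417 / 0.0327847 = 0.249634.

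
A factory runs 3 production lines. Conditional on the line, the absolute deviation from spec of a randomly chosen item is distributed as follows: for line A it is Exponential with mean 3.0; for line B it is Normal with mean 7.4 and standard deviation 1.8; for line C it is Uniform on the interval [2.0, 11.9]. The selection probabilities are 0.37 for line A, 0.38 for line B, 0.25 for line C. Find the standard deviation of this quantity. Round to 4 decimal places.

3.2844

Per component, A: μ=3, E[X²]=18; B: μ=7.4, E[X²]=58; C: μ=6.95, E[X²]=56.47.
E[X] = 0.37·3 + 0.38·7.4 + 0.25·6.95 = 5.6595.
E[X²] = 0.37·18 + 0.38·58 + 0.25·56.47 = 42.8175.
Var(X) = E[X²] − (E[X])² = 42.8175 − 32.0299 = 10.7876.
SD(X) = √10.7876 = 3.28444.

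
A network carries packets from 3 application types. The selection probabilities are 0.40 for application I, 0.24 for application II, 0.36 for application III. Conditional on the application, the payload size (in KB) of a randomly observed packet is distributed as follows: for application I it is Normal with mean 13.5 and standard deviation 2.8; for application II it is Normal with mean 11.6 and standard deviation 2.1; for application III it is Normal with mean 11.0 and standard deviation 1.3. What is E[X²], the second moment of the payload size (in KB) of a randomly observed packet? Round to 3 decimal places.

For each component E[X²] = Var + (mean)², giving I: 190.09; II: 138.97; III: 122.69.
Overall E[X²] = 0.4·190.09 + 0.24·138.97 + 0.36·122.69 = 153.557.

153.557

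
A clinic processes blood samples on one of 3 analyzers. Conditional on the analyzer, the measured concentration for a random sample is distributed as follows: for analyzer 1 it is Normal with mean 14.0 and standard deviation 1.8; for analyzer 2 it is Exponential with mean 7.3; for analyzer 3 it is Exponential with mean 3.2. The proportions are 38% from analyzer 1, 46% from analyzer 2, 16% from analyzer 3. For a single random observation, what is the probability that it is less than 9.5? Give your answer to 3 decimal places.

0.489

Conditional on each analyzer, P(X < 9.5): 1: 0.00620967; 2: 0.727841; 3: 0.948633.
By total probability, P(X < 9.5) = 0.38·0.00620967 + 0.46·0.727841 + 0.16·0.948633 = 0.488948.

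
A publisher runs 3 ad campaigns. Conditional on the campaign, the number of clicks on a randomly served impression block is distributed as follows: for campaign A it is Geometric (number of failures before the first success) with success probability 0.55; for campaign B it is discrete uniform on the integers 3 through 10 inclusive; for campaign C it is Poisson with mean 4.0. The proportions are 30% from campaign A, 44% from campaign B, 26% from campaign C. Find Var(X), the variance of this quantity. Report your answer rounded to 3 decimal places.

Per component, A: μ=0.818182, E[X²]=2.15702; B: μ=6.5, E[X²]=47.5; C: μ=4, E[X²]=20.
E[X] = 0.3·0.818182 + 0.44·6.5 + 0.26·4 = 4.14545.
E[X²] = 0.3·2.15702 + 0.44·47.5 + 0.26·20 = 26.7471.
Var(X) = E[X²] − (E[X])² = 26.7471 − 17.1848 = 9.56231.

9.562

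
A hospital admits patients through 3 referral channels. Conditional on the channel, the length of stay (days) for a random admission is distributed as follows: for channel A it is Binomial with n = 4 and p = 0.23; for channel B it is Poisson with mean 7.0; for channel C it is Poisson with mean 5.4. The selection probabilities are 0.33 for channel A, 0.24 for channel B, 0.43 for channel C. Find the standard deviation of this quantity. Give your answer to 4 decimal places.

Per component, A: μ=0.92, E[X²]=1.5548; B: μ=7, E[X²]=56; C: μ=5.4, E[X²]=34.56.
E[X] = 0.33·0.92 + 0.24·7 + 0.43·5.4 = 4.3056.
E[X²] = 0.33·1.5548 + 0.24·56 + 0.43·34.56 = 28.8139.
Var(X) = E[X²] − (E[X])² = 28.8139 − 18.5382 = 10.2757.
SD(X) = √10.2757 = 3.20557.

3.2056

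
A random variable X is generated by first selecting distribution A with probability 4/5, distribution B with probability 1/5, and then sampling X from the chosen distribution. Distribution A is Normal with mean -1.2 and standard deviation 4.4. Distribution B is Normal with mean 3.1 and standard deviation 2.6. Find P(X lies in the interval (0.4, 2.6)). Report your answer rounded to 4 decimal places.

Conditional on each component, P(0.4 < X < 2.6): A: 0.164171; B: 0.274223.
By total probability, P(0.4 < X < 2.6) = 0.8·0.164171 + 0.2·0.274223 = 0.186181.

0.1862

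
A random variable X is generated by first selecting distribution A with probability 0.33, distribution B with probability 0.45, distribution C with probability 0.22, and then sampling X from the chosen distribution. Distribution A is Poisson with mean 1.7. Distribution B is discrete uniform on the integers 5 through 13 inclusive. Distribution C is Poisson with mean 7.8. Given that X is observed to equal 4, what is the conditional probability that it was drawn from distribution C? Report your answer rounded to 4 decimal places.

0.3986

Likelihoods P(X=4 | ·): A: 0.0635746; B: 0; C: 0.0631932.
Posterior ∝ prior × likelihood. Numerator for C: 0.22·0.0631932 = 0.0139025.
Normalizing constant: 0.33·0.0635746 + 0.45·0 + 0.22·0.0631932 = 0.0348821.
P(C | observation) = 0.0139025 / 0.0348821 = 0.398557.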